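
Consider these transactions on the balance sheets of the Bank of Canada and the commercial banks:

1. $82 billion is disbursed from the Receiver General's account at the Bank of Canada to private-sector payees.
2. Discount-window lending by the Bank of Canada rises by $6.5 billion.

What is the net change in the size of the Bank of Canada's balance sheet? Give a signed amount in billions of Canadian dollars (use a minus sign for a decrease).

Government spending $82 billion: only the composition of liabilities changes → 0.
Discount-window loan $6.5 billion: a Bank of Canada asset is acquired → +$6.5B.
Net: 0 + 6.5 = +$6.5 billion.

+$6.5 billion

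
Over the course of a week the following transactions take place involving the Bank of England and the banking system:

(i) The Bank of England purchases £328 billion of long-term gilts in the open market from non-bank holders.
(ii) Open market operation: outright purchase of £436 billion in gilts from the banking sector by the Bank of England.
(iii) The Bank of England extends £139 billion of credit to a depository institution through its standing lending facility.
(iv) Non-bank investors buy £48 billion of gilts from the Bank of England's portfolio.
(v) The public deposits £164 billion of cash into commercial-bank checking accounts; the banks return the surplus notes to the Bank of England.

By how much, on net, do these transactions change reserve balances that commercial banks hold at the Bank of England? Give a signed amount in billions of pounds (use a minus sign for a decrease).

Asset purchase (from non-banks) £328 billion: the Bank of England pays by crediting reserve accounts → +£328B.
OMO purchase (from banks) £436 billion: the Bank of England pays by crediting reserve accounts → +£436B.
Discount-window loan £139 billion: the loan is credited to the bank's reserve account → +£139B.
Asset sale (to non-banks) £48 billion: the non-bank buyers' banks settle from reserves → −£48B.
Currency deposit £164 billion: returned notes are swapped for reserve credit → +£164B.
Net: 328 + 436 + 139 − 48 + 164 = +£1019 billion.

+£1019 billion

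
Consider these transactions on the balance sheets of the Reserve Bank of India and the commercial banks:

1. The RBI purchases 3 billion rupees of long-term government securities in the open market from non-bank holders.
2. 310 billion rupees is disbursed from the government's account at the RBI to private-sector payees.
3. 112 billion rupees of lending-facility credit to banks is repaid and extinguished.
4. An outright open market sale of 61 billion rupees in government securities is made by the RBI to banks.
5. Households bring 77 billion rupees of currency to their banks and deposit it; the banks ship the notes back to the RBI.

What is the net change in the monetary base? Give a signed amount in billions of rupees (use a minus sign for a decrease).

Asset purchase (from non-banks) 3 billion rupees: RBI balance sheet expands → +3B.
Government spending 310 billion rupees: a non-base liability converts back to reserves → +310B.
Discount-window repayment 112 billion rupees: RBI balance sheet contracts → −112B.
OMO sale (to banks) 61 billion rupees: RBI balance sheet contracts → −61B.
Currency deposit 77 billion rupees: just a shift between currency and reserves — both are base money → 0.
Net: 3 + 310 − 112 − 61 + 0 = +140 billion.

+140 billion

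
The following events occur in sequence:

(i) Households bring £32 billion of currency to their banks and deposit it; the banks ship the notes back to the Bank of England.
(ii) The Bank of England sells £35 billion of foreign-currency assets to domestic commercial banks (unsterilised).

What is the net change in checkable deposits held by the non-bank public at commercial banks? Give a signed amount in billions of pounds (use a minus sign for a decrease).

Currency deposit £32 billion: non-bank counterparties' bank balances rise → +£32B.
FX sale £35 billion: the counterparty is a bank, so public deposits are unchanged → 0.
Net: 32 + 0 = +£32 billion.

+£32 billion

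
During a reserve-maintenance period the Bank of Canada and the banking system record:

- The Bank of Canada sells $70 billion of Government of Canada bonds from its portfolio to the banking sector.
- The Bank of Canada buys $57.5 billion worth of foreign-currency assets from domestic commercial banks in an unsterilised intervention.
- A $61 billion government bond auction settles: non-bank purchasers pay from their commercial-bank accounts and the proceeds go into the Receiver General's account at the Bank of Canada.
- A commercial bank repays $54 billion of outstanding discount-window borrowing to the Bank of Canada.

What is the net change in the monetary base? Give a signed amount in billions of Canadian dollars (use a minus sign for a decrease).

-$127.5 billion

Bank of Canada balance sheet:
  Assets:      Securities −$70B, Loans to banks −$54B, Foreign assets +$57.5B
  Liabilities: Bank reserves −$127.5B, Government deposits +$61B
Monetary base = currency + reserves: 0 + (−$127.5B) = -$127.5 billion.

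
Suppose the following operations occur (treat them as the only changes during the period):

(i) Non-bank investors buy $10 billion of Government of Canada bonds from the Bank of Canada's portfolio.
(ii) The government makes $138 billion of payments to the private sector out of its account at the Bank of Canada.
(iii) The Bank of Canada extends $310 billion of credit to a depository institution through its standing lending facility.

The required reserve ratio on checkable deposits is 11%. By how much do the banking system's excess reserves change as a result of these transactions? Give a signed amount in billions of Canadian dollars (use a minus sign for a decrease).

+$423.92 billion

Asset sale (to non-banks) $10 billion: reserves −$10B, deposits −$10B.
Government spending $138 billion: reserves +$138B, deposits +$138B.
Discount-window loan $310 billion: reserves +$310B, deposits 0.
Totals: Δreserves = +$438B, Δdeposits = +$128B.
Δrequired reserves = 11% × +$128B = +$14.08B.
Δexcess reserves = Δreserves − Δrequired = +$438B − (+$14.08B) = +$423.92 billion.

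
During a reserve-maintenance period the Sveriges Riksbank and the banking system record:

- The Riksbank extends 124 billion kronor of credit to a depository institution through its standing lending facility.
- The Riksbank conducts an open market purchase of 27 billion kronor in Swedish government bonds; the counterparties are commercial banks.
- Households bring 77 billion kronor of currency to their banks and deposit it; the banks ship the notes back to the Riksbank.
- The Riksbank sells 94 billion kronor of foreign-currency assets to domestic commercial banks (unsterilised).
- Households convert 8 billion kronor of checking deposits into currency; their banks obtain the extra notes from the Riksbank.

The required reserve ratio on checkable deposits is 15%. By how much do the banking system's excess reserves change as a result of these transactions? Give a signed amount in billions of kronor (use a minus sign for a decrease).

Discount-window loan 124 billion kronor: reserves +124B, deposits 0.
OMO purchase (from banks) 27 billion kronor: reserves +27B, deposits 0.
Currency deposit 77 billion kronor: reserves +77B, deposits +77B.
FX sale 94 billion kronor: reserves −94B, deposits 0.
Currency withdrawal 8 billion kronor: reserves −8B, deposits −8B.
Totals: Δreserves = +126B, Δdeposits = +69B.
Δrequired reserves = 15% × +69B = +10.35B.
Δexcess reserves = Δreserves − Δrequired = +126B − (+10.35B) = +115.65 billion.

+115.65 billion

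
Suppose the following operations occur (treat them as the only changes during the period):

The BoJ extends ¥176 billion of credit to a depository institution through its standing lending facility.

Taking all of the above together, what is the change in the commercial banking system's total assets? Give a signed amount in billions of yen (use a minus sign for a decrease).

BoJ balance sheet:
  Assets:      Loans to banks +¥176B
  Liabilities: Bank reserves +¥176B
Commercial banking system:
  Assets:      Reserves at CB +¥176B
  Liabilities: Borrowings from CB +¥176B
Change in total bank assets = +¥176 billion.

+¥176 billion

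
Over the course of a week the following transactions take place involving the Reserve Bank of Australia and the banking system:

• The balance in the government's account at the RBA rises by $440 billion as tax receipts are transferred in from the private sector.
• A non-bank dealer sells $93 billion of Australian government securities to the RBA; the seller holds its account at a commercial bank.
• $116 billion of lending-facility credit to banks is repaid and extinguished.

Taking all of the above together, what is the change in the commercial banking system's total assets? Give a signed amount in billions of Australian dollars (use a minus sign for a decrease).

RBA balance sheet:
  Assets:      Securities +$93B, Loans to banks −$116B
  Liabilities: Bank reserves −$463B, Government deposits +$440B
Commercial banking system:
  Assets:      Reserves at CB −$463B
  Liabilities: Checkable deposits −$347B, Borrowings from CB −$116B
Change in total bank assets = -$463 billion.

-$463 billion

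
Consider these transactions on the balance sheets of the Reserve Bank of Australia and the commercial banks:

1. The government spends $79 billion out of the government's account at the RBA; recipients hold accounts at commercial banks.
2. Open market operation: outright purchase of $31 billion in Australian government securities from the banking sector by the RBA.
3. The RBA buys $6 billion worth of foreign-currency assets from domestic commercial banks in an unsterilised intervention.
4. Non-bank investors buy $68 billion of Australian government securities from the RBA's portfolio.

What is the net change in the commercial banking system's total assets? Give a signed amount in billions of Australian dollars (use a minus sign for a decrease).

Government spending $79 billion: bank balance sheets expand → +$79B.
OMO purchase (from banks) $31 billion: just an asset swap on bank balance sheets → 0.
FX purchase $6 billion: just an asset swap on bank balance sheets → 0.
Asset sale (to non-banks) $68 billion: bank balance sheets shrink → −$68B.
Net: 79 + 0 + 0 − 68 = +$11 billion.

+$11 billion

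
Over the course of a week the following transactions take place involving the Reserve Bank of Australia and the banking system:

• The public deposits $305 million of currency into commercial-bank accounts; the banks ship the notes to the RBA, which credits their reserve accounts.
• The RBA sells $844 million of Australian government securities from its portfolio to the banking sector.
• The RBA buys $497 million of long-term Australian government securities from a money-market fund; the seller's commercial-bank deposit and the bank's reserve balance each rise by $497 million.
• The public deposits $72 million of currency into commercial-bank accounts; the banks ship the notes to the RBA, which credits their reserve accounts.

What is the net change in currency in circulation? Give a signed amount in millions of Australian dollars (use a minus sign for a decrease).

Currency deposit $305 million: notes return to the central bank → −$305M.
OMO sale (to banks) $844 million: no currency enters or leaves circulation → 0.
Asset purchase (from non-banks) $497 million: no currency enters or leaves circulation → 0.
Currency deposit $72 million: notes return to the central bank → −$72M.
Net: −305 + 0 + 0 − 72 = -$377 million.

-$377 million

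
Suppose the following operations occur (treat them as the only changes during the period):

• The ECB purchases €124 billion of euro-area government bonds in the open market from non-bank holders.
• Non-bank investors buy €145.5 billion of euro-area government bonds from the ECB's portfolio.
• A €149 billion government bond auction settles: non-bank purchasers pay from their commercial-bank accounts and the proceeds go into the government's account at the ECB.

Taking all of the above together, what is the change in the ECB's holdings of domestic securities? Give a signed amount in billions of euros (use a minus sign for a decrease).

-€21.5 billion

ECB balance sheet:
  Assets:      Securities −€21.5B
  Liabilities: Bank reserves −€170.5B, Government deposits +€149B
Commercial banking system:
  Assets:      Reserves at CB −€170.5B
  Liabilities: Checkable deposits −€170.5B
So the change in the ECB's holdings of domestic securities is -€21.5 billion.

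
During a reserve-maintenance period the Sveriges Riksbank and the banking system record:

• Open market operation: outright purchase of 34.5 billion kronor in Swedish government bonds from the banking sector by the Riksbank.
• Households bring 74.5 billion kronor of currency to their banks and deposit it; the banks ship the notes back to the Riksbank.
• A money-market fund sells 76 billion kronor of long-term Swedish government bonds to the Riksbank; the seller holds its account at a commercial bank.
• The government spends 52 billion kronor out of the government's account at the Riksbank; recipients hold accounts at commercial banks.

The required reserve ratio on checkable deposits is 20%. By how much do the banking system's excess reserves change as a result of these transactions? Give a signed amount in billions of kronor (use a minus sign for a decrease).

OMO purchase (from banks) 34.5 billion kronor: reserves +34.5B, deposits 0.
Currency deposit 74.5 billion kronor: reserves +74.5B, deposits +74.5B.
Asset purchase (from non-banks) 76 billion kronor: reserves +76B, deposits +76B.
Government spending 52 billion kronor: reserves +52B, deposits +52B.
Totals: Δreserves = +237B, Δdeposits = +202.5B.
Δrequired reserves = 20% × +202.5B = +40.5B.
Δexcess reserves = Δreserves − Δrequired = +237B − (+40.5B) = +196.5 billion.

+196.5 billion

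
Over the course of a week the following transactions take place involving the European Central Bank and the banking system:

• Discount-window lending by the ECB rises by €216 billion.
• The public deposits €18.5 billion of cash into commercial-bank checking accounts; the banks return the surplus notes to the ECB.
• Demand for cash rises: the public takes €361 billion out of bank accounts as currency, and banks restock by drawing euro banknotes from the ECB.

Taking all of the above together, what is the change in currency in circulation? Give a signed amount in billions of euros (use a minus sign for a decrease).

+€342.5 billion

ECB balance sheet:
  Assets:      Loans to banks +€216B
  Liabilities: Bank reserves −€126.5B, Currency in circulation +€342.5B
Commercial banking system:
  Assets:      Reserves at CB −€126.5B
  Liabilities: Checkable deposits −€342.5B, Borrowings from CB +€216B
So the change in currency in circulation is +€342.5 billion.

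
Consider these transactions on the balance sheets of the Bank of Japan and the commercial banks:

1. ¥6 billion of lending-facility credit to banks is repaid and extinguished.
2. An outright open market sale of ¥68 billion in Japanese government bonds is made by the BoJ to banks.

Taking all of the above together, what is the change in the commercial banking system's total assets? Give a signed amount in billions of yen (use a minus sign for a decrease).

Discount-window repayment ¥6 billion: bank balance sheets shrink → −¥6B.
OMO sale (to banks) ¥68 billion: just an asset swap on bank balance sheets → 0.
Net: −6 + 0 = -¥6 billion.

-¥6 billion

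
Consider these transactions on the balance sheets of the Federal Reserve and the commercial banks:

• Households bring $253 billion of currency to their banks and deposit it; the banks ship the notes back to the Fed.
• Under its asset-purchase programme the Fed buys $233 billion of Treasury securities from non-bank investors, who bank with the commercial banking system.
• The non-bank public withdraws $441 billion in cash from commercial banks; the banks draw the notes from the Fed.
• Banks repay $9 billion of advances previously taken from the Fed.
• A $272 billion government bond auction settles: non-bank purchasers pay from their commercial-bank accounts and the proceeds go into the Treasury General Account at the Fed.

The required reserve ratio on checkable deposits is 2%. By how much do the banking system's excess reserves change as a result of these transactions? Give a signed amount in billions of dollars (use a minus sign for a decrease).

-$231.46 billion

Currency deposit $253 billion: reserves +$253B, deposits +$253B.
Asset purchase (from non-banks) $233 billion: reserves +$233B, deposits +$233B.
Currency withdrawal $441 billion: reserves −$441B, deposits −$441B.
Discount-window repayment $9 billion: reserves −$9B, deposits 0.
Government account inflow $272 billion: reserves −$272B, deposits −$272B.
Totals: Δreserves = −$236B, Δdeposits = −$227B.
Δrequired reserves = 2% × −$227B = −$4.54B.
Δexcess reserves = Δreserves − Δrequired = −$236B − (−$4.54B) = -$231.46 billion.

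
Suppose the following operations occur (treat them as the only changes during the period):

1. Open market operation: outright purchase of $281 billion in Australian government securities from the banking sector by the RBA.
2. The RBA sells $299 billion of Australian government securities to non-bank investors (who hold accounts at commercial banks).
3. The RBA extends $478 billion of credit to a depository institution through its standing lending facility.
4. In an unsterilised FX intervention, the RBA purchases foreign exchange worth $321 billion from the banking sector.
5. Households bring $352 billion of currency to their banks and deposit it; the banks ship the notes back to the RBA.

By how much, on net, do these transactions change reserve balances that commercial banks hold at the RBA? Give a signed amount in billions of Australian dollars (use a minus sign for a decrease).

RBA balance sheet:
  Assets:      Securities −$18B, Loans to banks +$478B, Foreign assets +$321B
  Liabilities: Bank reserves +$1133B, Currency in circulation −$352B
Commercial banking system:
  Assets:      Reserves at CB +$1133B, Securities −$281B, Foreign assets −$321B
  Liabilities: Checkable deposits +$53B, Borrowings from CB +$478B
So the change in reserve balances that commercial banks hold at the RBA is +$1133 billion.

+$1133 billion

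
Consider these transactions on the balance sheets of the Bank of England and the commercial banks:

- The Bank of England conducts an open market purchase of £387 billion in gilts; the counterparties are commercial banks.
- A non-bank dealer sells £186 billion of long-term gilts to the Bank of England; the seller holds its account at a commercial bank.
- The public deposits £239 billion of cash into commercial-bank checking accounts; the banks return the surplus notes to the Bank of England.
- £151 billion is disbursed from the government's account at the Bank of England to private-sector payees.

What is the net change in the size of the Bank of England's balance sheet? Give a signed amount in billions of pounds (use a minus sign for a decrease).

+£573 billion

Bank of England balance sheet:
  Assets:      Securities +£573B
  Liabilities: Bank reserves +£963B, Currency in circulation −£239B, Government deposits −£151B
Commercial banking system:
  Assets:      Reserves at CB +£963B, Securities −£387B
  Liabilities: Checkable deposits +£576B
Change in total Bank of England assets = +£573 billion.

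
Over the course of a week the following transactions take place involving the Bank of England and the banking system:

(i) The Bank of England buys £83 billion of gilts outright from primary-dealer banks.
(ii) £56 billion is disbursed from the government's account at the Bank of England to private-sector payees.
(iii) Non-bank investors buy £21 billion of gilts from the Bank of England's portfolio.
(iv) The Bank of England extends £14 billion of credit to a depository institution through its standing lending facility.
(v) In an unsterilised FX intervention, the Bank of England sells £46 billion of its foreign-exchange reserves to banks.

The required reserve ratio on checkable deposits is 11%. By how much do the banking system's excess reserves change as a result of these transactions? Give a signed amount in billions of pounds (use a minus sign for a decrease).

+£82.15 billion

OMO purchase (from banks) £83 billion: reserves +£83B, deposits 0.
Government spending £56 billion: reserves +£56B, deposits +£56B.
Asset sale (to non-banks) £21 billion: reserves −£21B, deposits −£21B.
Discount-window loan £14 billion: reserves +£14B, deposits 0.
FX sale £46 billion: reserves −£46B, deposits 0.
Totals: Δreserves = +£86B, Δdeposits = +£35B.
Δrequired reserves = 11% × +£35B = +£3.85B.
Δexcess reserves = Δreserves − Δrequired = +£86B − (+£3.85B) = +£82.15 billion.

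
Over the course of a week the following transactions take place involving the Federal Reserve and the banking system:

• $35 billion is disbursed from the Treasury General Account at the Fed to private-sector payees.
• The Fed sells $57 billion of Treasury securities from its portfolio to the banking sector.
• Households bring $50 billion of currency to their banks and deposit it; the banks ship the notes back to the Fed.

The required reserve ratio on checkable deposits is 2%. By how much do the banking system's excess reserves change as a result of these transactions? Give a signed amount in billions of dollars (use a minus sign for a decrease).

+$26.3 billion

Government spending $35 billion: reserves +$35B, deposits +$35B.
OMO sale (to banks) $57 billion: reserves −$57B, deposits 0.
Currency deposit $50 billion: reserves +$50B, deposits +$50B.
Totals: Δreserves = +$28B, Δdeposits = +$85B.
Δrequired reserves = 2% × +$85B = +$1.7B.
Δexcess reserves = Δreserves − Δrequired = +$28B − (+$1.7B) = +$26.3 billion.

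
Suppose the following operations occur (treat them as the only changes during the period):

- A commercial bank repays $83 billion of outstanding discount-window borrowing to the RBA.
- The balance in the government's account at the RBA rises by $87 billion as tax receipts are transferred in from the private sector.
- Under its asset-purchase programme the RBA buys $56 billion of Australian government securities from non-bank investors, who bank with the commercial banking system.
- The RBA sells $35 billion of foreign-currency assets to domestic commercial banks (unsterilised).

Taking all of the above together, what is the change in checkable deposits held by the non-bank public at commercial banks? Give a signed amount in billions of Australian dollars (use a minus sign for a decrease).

Discount-window repayment $83 billion: the counterparty is a bank, so public deposits are unchanged → 0.
Government account inflow $87 billion: non-bank counterparties' bank balances fall → −$87B.
Asset purchase (from non-banks) $56 billion: non-bank counterparties' bank balances rise → +$56B.
FX sale $35 billion: the counterparty is a bank, so public deposits are unchanged → 0.
Net: 0 − 87 + 56 + 0 = -$31 billion.

-$31 billion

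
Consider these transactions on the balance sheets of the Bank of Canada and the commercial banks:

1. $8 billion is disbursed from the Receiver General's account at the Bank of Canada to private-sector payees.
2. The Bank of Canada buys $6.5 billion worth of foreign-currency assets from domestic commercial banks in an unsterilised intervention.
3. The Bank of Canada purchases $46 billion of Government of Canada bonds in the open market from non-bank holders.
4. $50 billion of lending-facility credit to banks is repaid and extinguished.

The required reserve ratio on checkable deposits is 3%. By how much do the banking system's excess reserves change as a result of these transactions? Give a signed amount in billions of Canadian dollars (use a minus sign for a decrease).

Government spending $8 billion: reserves +$8B, deposits +$8B.
FX purchase $6.5 billion: reserves +$6.5B, deposits 0.
Asset purchase (from non-banks) $46 billion: reserves +$46B, deposits +$46B.
Discount-window repayment $50 billion: reserves −$50B, deposits 0.
Totals: Δreserves = +$10.5B, Δdeposits = +$54B.
Δrequired reserves = 3% × +$54B = +$1.62B.
Δexcess reserves = Δreserves − Δrequired = +$10.5B − (+$1.62B) = +$8.88 billion.

+$8.88 billion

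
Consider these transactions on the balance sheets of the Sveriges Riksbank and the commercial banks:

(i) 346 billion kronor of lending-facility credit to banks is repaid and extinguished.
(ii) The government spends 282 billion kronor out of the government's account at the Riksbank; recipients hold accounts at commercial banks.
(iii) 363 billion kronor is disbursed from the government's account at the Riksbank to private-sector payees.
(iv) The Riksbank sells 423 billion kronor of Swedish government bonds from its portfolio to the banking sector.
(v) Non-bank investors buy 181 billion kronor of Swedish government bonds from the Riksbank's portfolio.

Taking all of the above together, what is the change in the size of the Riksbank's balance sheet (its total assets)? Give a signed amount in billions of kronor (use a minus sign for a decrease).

Riksbank balance sheet:
  Assets:      Securities −604B, Loans to banks −346B
  Liabilities: Bank reserves −305B, Government deposits −645B
Change in total Riksbank assets = -950 billion.

-950 billion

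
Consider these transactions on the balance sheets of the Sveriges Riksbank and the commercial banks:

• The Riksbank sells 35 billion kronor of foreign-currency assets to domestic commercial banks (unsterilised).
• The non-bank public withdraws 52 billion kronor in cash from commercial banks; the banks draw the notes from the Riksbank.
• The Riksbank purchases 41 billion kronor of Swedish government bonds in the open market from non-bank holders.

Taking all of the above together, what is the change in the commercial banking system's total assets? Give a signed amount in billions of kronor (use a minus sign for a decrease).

FX sale 35 billion kronor: just an asset swap on bank balance sheets → 0.
Currency withdrawal 52 billion kronor: bank balance sheets shrink → −52B.
Asset purchase (from non-banks) 41 billion kronor: bank balance sheets expand → +41B.
Net: 0 − 52 + 41 = -11 billion.

-11 billion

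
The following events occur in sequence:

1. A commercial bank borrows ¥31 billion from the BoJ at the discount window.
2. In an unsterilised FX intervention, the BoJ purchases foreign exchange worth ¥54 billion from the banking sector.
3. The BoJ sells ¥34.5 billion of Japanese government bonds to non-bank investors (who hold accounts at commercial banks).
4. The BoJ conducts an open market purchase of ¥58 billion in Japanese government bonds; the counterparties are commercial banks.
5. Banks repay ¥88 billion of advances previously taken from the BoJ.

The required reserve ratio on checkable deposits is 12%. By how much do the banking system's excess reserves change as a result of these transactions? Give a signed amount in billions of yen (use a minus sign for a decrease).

+¥24.64 billion

Discount-window loan ¥31 billion: reserves +¥31B, deposits 0.
FX purchase ¥54 billion: reserves +¥54B, deposits 0.
Asset sale (to non-banks) ¥34.5 billion: reserves −¥34.5B, deposits −¥34.5B.
OMO purchase (from banks) ¥58 billion: reserves +¥58B, deposits 0.
Discount-window repayment ¥88 billion: reserves −¥88B, deposits 0.
Totals: Δreserves = +¥20.5B, Δdeposits = −¥34.5B.
Δrequired reserves = 12% × −¥34.5B = −¥4.14B.
Δexcess reserves = Δreserves − Δrequired = +¥20.5B − (−¥4.14B) = +¥24.64 billion.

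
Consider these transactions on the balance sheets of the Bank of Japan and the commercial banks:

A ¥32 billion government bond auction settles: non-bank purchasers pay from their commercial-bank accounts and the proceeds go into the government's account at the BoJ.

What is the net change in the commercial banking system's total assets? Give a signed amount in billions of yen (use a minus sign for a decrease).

BoJ balance sheet:
  Assets:      no change
  Liabilities: Bank reserves −¥32B, Government deposits +¥32B
Commercial banking system:
  Assets:      Reserves at CB −¥32B
  Liabilities: Checkable deposits −¥32B
Change in total bank assets = -¥32 billion.

-¥32 billion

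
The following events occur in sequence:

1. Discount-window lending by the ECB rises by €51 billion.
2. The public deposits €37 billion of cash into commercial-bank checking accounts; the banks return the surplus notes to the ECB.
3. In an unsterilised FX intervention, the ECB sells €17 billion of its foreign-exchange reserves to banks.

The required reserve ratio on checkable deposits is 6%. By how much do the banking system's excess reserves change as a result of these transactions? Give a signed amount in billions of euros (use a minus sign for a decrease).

+€68.78 billion

Discount-window loan €51 billion: reserves +€51B, deposits 0.
Currency deposit €37 billion: reserves +€37B, deposits +€37B.
FX sale €17 billion: reserves −€17B, deposits 0.
Totals: Δreserves = +€71B, Δdeposits = +€37B.
Δrequired reserves = 6% × +€37B = +€2.22B.
Δexcess reserves = Δreserves − Δrequired = +€71B − (+€2.22B) = +€68.78 billion.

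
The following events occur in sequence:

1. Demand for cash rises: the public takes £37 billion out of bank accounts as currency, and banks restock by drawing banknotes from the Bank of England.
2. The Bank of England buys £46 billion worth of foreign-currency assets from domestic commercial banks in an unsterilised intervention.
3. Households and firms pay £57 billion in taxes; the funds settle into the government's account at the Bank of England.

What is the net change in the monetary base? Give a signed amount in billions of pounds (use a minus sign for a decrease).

-£11 billion

Currency withdrawal £37 billion: just a shift between currency and reserves — both are base money → 0.
FX purchase £46 billion: Bank of England balance sheet expands → +£46B.
Government account inflow £57 billion: reserves shift to a non-base liability → −£57B.
Net: 0 + 46 − 57 = -£11 billion.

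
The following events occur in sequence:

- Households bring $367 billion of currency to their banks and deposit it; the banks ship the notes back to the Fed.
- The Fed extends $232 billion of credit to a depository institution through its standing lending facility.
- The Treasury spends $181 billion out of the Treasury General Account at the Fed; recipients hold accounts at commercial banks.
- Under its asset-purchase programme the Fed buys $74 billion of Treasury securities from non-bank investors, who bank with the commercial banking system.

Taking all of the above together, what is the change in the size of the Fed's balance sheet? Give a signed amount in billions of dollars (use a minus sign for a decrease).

+$306 billion

Currency deposit $367 billion: only the composition of liabilities changes → 0.
Discount-window loan $232 billion: a Fed asset is acquired → +$232B.
Government spending $181 billion: only the composition of liabilities changes → 0.
Asset purchase (from non-banks) $74 billion: a Fed asset is acquired → +$74B.
Net: 0 + 232 + 0 + 74 = +$306 billion.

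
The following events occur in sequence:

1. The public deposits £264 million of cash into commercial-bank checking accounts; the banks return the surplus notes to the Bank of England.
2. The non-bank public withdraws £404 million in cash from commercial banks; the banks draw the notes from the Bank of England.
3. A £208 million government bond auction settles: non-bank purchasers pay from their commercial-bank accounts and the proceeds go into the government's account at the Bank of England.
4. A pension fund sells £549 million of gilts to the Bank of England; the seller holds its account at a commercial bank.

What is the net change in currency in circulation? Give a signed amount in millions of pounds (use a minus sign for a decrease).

Bank of England balance sheet:
  Assets:      Securities +£549M
  Liabilities: Bank reserves +£201M, Currency in circulation +£140M, Government deposits +£208M
Commercial banking system:
  Assets:      Reserves at CB +£201M
  Liabilities: Checkable deposits +£201M
So the change in currency in circulation is +£140 million.

+£140 million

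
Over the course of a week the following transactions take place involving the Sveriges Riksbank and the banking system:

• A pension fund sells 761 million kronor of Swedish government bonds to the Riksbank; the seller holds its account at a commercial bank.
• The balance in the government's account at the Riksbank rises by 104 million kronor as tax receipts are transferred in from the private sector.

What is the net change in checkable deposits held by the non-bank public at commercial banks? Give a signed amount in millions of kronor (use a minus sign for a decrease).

+657 million

Riksbank balance sheet:
  Assets:      Securities +761M
  Liabilities: Bank reserves +657M, Government deposits +104M
Commercial banking system:
  Assets:      Reserves at CB +657M
  Liabilities: Checkable deposits +657M
So the change in checkable deposits held by the non-bank public at commercial banks is +657 million.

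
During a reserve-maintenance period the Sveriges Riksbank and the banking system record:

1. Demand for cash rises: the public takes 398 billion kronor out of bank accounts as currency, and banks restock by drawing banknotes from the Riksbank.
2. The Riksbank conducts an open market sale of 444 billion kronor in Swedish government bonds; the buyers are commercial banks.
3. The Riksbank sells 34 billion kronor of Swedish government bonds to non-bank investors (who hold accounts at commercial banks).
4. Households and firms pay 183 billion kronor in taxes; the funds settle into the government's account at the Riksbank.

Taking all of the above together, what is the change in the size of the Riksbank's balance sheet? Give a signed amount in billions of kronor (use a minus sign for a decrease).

-478 billion

Currency withdrawal 398 billion kronor: only the composition of liabilities changes → 0.
OMO sale (to banks) 444 billion kronor: a Riksbank asset is shed → −444B.
Asset sale (to non-banks) 34 billion kronor: a Riksbank asset is shed → −34B.
Government account inflow 183 billion kronor: only the composition of liabilities changes → 0.
Net: 0 − 444 − 34 + 0 = -478 billion.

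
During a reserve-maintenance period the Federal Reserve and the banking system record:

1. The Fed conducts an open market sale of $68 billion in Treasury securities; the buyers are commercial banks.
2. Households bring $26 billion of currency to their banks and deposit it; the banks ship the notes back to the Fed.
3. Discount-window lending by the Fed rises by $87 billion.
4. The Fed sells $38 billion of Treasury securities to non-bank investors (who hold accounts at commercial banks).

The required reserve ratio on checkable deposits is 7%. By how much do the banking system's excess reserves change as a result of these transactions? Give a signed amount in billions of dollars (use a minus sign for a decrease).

OMO sale (to banks) $68 billion: reserves −$68B, deposits 0.
Currency deposit $26 billion: reserves +$26B, deposits +$26B.
Discount-window loan $87 billion: reserves +$87B, deposits 0.
Asset sale (to non-banks) $38 billion: reserves −$38B, deposits −$38B.
Totals: Δreserves = +$7B, Δdeposits = −$12B.
Δrequired reserves = 7% × −$12B = −$0.84B.
Δexcess reserves = Δreserves − Δrequired = +$7B − (−$0.84B) = +$7.84 billion.

+$7.84 billion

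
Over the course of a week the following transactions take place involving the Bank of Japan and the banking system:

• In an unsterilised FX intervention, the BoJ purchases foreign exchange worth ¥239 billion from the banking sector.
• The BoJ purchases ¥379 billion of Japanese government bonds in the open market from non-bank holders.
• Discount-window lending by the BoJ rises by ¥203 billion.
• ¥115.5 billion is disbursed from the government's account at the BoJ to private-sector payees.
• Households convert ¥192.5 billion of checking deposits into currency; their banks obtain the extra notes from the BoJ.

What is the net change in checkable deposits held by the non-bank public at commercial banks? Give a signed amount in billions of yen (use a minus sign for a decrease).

+¥302 billion

FX purchase ¥239 billion: the counterparty is a bank, so public deposits are unchanged → 0.
Asset purchase (from non-banks) ¥379 billion: non-bank counterparties' bank balances rise → +¥379B.
Discount-window loan ¥203 billion: the counterparty is a bank, so public deposits are unchanged → 0.
Government spending ¥115.5 billion: non-bank counterparties' bank balances rise → +¥115.5B.
Currency withdrawal ¥192.5 billion: non-bank counterparties' bank balances fall → −¥192.5B.
Net: 0 + 379 + 0 + 115.5 − 192.5 = +¥302 billion.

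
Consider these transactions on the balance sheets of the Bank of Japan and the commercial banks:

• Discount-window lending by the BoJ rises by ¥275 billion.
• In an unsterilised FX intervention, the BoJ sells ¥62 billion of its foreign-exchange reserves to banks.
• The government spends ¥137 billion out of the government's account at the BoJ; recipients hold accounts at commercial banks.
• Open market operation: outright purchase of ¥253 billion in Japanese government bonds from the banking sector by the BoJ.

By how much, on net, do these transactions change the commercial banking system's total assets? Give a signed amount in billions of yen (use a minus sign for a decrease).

BoJ balance sheet:
  Assets:      Securities +¥253B, Loans to banks +¥275B, Foreign assets −¥62B
  Liabilities: Bank reserves +¥603B, Government deposits −¥137B
Commercial banking system:
  Assets:      Reserves at CB +¥603B, Securities −¥253B, Foreign assets +¥62B
  Liabilities: Checkable deposits +¥137B, Borrowings from CB +¥275B
Change in total bank assets = +¥412 billion.

+¥412 billion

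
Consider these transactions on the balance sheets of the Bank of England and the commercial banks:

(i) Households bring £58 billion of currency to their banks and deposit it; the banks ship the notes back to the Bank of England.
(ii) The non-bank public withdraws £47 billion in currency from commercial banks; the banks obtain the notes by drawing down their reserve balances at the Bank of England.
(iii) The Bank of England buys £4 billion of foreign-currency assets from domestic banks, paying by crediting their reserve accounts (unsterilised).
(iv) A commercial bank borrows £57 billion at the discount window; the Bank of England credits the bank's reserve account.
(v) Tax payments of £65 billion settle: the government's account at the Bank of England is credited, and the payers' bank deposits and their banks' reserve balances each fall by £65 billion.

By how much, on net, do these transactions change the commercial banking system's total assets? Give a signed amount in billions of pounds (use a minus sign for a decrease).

Bank of England balance sheet:
  Assets:      Loans to banks +£57B, Foreign assets +£4B
  Liabilities: Bank reserves +£7B, Currency in circulation −£11B, Government deposits +£65B
Commercial banking system:
  Assets:      Reserves at CB +£7B, Foreign assets −£4B
  Liabilities: Checkable deposits −£54B, Borrowings from CB +£57B
Change in total bank assets = +£3 billion.

+£3 billion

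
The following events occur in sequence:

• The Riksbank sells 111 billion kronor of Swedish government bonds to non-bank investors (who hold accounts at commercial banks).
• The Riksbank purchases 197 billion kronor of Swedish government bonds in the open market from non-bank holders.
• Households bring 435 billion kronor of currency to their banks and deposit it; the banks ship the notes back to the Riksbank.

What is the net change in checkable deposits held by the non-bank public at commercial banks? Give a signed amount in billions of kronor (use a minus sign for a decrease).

Asset sale (to non-banks) 111 billion kronor: non-bank counterparties' bank balances fall → −111B.
Asset purchase (from non-banks) 197 billion kronor: non-bank counterparties' bank balances rise → +197B.
Currency deposit 435 billion kronor: non-bank counterparties' bank balances rise → +435B.
Net: −111 + 197 + 435 = +521 billion.

+521 billion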